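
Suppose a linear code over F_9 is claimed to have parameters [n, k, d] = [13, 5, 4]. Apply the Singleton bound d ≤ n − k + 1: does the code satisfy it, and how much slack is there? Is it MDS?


Singleton RHS = n − k + 1 = 9, slack = 5, bound satisfied, not MDS.

Singleton bound: d ≤ n − k + 1.
Here n = 13, k = 5, so n − k + 1 = 9.
Given d = 4, check d ≤ 9: YES.
Slack = (n − k + 1) − d = 5.
The code is NOT MDS (slack = 5 > 0).
Description: the claimed parameters are [13, 5, 4]_9; such a code would be non-MDS.


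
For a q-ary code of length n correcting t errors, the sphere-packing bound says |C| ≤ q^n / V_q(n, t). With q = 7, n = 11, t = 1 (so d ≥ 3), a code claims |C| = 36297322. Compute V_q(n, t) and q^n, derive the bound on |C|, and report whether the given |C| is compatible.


V_q(n, t) = 67, q^n = 1977326743, Hamming bound = 29512339, |C| = 36297322 > bound (violated).

Step 1: Compute V_q(n, t) = Σ_{j=0}^1 C(n, j) (q−1)^j.
  j = 0: C(11,0)·(6)^0 = 1·1 = 1.
  j = 1: C(11,1)·(6)^1 = 11·6 = 66.
  V_q(n, t) = 1 + 66 = 67.
Step 2: q^n = 7^11 = 1977326743.
Step 3: Hamming bound ⌊q^n / V_q(n,t)⌋ = ⌊1977326743/67⌋ = 29512339.
Step 4: Compare |C| = 36297322 to 29512339: violated.
The claimed |C| lies above the Hamming bound, so no 7-ary code of length 11 with d ≥ 3 can have 36297322 codewords.


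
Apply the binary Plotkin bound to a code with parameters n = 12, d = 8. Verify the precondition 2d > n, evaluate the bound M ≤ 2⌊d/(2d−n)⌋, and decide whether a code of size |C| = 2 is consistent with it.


Plotkin bound M ≤ 4; given |C| = 2 ≤ bound (satisfied).

Check applicability: 2d = 16, n = 12.
2d − n = 4 > 0, so Plotkin applies.
Compute d/(2d−n) = 8/4 ≈ 2.0000.
⌊d/(2d−n)⌋ = 2.
Plotkin bound: M ≤ 2·2 = 4.
Given |C| = 2, check: satisfied.
This |C| is below the Plotkin bound.


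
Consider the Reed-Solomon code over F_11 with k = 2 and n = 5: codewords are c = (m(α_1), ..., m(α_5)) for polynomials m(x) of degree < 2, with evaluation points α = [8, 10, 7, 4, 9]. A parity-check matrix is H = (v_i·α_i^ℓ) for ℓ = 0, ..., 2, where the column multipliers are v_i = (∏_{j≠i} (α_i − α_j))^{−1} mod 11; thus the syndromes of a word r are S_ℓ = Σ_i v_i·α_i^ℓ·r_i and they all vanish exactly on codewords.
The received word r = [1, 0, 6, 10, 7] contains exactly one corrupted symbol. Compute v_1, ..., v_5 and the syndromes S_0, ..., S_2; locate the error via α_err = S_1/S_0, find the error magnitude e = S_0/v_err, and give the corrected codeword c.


S = (3, 8, 3), error at position 2, error magnitude e = 9, c = [1, 2, 6, 10, 7].

Step 1: column multipliers v_i = (∏_{j≠i}(α_i − α_j))^{−1} mod 11.
  i = 1 (α = 8): (8−10)(8−7)(8−4)(8−9) = (−2)·1·4·(−1) = 8 ≡ 8, so v_1 = 8^{−1} = 7 (mod 11).
  i = 2 (α = 10): (10−8)(10−7)(10−4)(10−9) = 2·3·6·1 = 36 ≡ 3, so v_2 = 3^{−1} = 4 (mod 11).
  i = 3 (α = 7): (7−8)(7−10)(7−4)(7−9) = (−1)·(−3)·3·(−2) = −18 ≡ 4, so v_3 = 4^{−1} = 3 (mod 11).
  i = 4 (α = 4): (4−8)(4−10)(4−7)(4−9) = (−4)·(−6)·(−3)·(−5) = 360 ≡ 8, so v_4 = 8^{−1} = 7 (mod 11).
  i = 5 (α = 9): (9−8)(9−10)(9−7)(9−4) = 1·(−1)·2·5 = −10 ≡ 1, so v_5 = 1^{−1} = 1 (mod 11).
  v = [7, 4, 3, 7, 1].
Step 2: syndromes of r = [1, 0, 6, 10, 7] (all sums mod 11).
  S_0 = Σ v_i r_i = 7·1 + 4·0 + 3·6 + 7·10 + 1·7 = 102 ≡ 3.
  S_1 = Σ v_i α_i r_i = 7·8·1 + 4·10·0 + 3·7·6 + 7·4·10 + 1·9·7 = 525 ≡ 8.
  α_i^2 mod 11 = [9, 1, 5, 5, 4].
  S_2 = Σ v_i α_i^2 r_i = 7·9·1 + 4·1·0 + 3·5·6 + 7·5·10 + 1·4·7 = 531 ≡ 3.
  S = (3, 8, 3) ≠ 0, so r is not a codeword (an error is present).
Step 3: locate the error. For a single error e at position i, S_ℓ = v_i·e·α_i^ℓ, so α_err = S_1/S_0.
  S_0^{−1} = 3^{−1} = 4 (mod 11), so α_err = 8·4 = 32 ≡ 10 = α_2. Error position i = 2.
  Consistency check: S_2/S_1 = 3·7 = 21 ≡ 10 = α_err ✓ (single-error assumption holds).
Step 4: error magnitude e = S_0/v_2 = S_0·∏_{j≠2}(α_2 − α_j) = 3·3 = 9 ≡ 9 (mod 11).
Step 5: correct position 2: c_2 = r_2 − e = 0 − 9 ≡ 2 (mod 11). Hence c = [1, 2, 6, 10, 7].
  Check: interpolating c through the α_i gives m(x) = 8 + 6·x (degree < 2) with m(α_i) = c_i for every i, so c is indeed a codeword.


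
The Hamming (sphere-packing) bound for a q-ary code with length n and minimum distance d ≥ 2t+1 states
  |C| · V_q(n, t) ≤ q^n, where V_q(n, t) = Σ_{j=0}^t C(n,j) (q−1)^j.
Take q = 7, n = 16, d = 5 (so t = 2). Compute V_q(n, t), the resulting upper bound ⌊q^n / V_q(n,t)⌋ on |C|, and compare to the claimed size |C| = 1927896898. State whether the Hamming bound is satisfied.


V_q(n, t) = 4417, q^n = 33232930569601, Hamming bound = 7523869270, |C| = 1927896898 ≤ bound (satisfied).

Step 1: Compute V_q(n, t) = Σ_{j=0}^2 C(n, j) (q−1)^j.
  j = 0: C(16,0)·(6)^0 = 1·1 = 1.
  j = 1: C(16,1)·(6)^1 = 16·6 = 96.
  j = 2: C(16,2)·(6)^2 = 120·36 = 4320.
  V_q(n, t) = 1 + 96 + 4320 = 4417.
Step 2: q^n = 7^16 = 33232930569601.
Step 3: Hamming bound ⌊q^n / V_q(n,t)⌋ = ⌊33232930569601/4417⌋ = 7523869270.
Step 4: Compare |C| = 1927896898 to 7523869270: satisfied.
The claimed |C| lies below the Hamming bound.


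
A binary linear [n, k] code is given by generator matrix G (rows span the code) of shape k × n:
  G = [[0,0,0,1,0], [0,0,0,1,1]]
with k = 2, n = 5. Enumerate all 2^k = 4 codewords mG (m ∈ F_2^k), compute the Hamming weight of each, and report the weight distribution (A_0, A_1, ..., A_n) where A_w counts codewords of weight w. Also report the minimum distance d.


Weight distribution: A_0 = 1, A_1 = 2, A_2 = 1. Minimum distance d = 1.

Enumerate all 2^2 = 4 messages m ∈ F_2^2.
For each, compute codeword c = mG in F_2^5, then tally its weight.
  m = 00 → c = 00000, weight = 0.
  m = 10 → c = 00010, weight = 1.
  m = 01 → c = 00011, weight = 2.
  m = 11 → c = 00001, weight = 1.
Tally weights:
  weight 0: 1 codewords.
  weight 1: 2 codewords.
  weight 2: 1 codewords.
Minimum distance d = smallest w > 0 with A_w > 0 = 1.
Sanity: Σ A_w = 4 = 2^2 = 4 ✓.


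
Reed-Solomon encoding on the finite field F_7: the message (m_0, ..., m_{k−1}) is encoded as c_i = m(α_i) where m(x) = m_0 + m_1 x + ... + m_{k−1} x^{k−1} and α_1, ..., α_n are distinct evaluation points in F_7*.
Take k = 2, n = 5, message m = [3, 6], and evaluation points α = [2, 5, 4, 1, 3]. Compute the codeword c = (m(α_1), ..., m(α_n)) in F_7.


c = [1, 5, 6, 2, 0]

Message polynomial: m(x) = 3 + 6·x (mod 7).
For each evaluation point α_i, compute m(α_i) mod 7:
  α_1 = 2: Horner steps 6 → 1, so m(2) = 1.
  α_2 = 5: Horner steps 6 → 5, so m(5) = 5.
  α_3 = 4: Horner steps 6 → 6, so m(4) = 6.
  α_4 = 1: Horner steps 6 → 2, so m(1) = 2.
  α_5 = 3: Horner steps 6 → 0, so m(3) = 0.
Codeword c = [1, 5, 6, 2, 0] ∈ F_7^5.


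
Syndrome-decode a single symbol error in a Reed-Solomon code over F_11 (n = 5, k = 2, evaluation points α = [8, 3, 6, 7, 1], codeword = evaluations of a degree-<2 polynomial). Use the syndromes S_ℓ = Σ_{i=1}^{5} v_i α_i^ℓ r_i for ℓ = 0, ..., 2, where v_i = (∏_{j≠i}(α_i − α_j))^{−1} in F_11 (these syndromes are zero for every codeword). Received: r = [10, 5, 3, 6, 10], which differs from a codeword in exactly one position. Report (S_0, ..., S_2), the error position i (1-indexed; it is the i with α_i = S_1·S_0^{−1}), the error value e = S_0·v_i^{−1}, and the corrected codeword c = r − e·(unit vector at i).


S = (3, 2, 5), error at position 1, error magnitude e = 1, c = [9, 5, 3, 6, 10].

Step 1: column multipliers v_i = (∏_{j≠i}(α_i − α_j))^{−1} mod 11.
  i = 1 (α = 8): (8−3)(8−6)(8−7)(8−1) = 5·2·1·7 = 70 ≡ 4, so v_1 = 4^{−1} = 3 (mod 11).
  i = 2 (α = 3): (3−8)(3−6)(3−7)(3−1) = (−5)·(−3)·(−4)·2 = −120 ≡ 1, so v_2 = 1^{−1} = 1 (mod 11).
  i = 3 (α = 6): (6−8)(6−3)(6−7)(6−1) = (−2)·3·(−1)·5 = 30 ≡ 8, so v_3 = 8^{−1} = 7 (mod 11).
  i = 4 (α = 7): (7−8)(7−3)(7−6)(7−1) = (−1)·4·1·6 = −24 ≡ 9, so v_4 = 9^{−1} = 5 (mod 11).
  i = 5 (α = 1): (1−8)(1−3)(1−6)(1−7) = (−7)·(−2)·(−5)·(−6) = 420 ≡ 2, so v_5 = 2^{−1} = 6 (mod 11).
  v = [3, 1, 7, 5, 6].
Step 2: syndromes of r = [10, 5, 3, 6, 10] (all sums mod 11).
  S_0 = Σ v_i r_i = 3·10 + 1·5 + 7·3 + 5·6 + 6·10 = 146 ≡ 3.
  S_1 = Σ v_i α_i r_i = 3·8·10 + 1·3·5 + 7·6·3 + 5·7·6 + 6·1·10 = 651 ≡ 2.
  α_i^2 mod 11 = [9, 9, 3, 5, 1].
  S_2 = Σ v_i α_i^2 r_i = 3·9·10 + 1·9·5 + 7·3·3 + 5·5·6 + 6·1·10 = 588 ≡ 5.
  S = (3, 2, 5) ≠ 0, so r is not a codeword (an error is present).
Step 3: locate the error. For a single error e at position i, S_ℓ = v_i·e·α_i^ℓ, so α_err = S_1/S_0.
  S_0^{−1} = 3^{−1} = 4 (mod 11), so α_err = 2·4 = 8 ≡ 8 = α_1. Error position i = 1.
  Consistency check: S_2/S_1 = 5·6 = 30 ≡ 8 = α_err ✓ (single-error assumption holds).
Step 4: error magnitude e = S_0/v_1 = S_0·∏_{j≠1}(α_1 − α_j) = 3·4 = 12 ≡ 1 (mod 11).
Step 5: correct position 1: c_1 = r_1 − e = 10 − 1 ≡ 9 (mod 11). Hence c = [9, 5, 3, 6, 10].
  Check: interpolating c through the α_i gives m(x) = 7 + 3·x (degree < 2) with m(α_i) = c_i for every i, so c is indeed a codeword.


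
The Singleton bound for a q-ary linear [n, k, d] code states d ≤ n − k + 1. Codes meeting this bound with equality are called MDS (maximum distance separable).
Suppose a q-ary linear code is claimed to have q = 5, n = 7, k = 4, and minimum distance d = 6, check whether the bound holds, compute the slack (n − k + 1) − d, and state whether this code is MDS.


Singleton RHS = n − k + 1 = 4, slack = -2, bound violated (no such code; not MDS).

Singleton bound: d ≤ n − k + 1.
Here n = 7, k = 4, so n − k + 1 = 4.
Given d = 6, check d ≤ 4: NO.
Slack = (n − k + 1) − d = -2.
The slack is negative: d = 6 exceeds n − k + 1 = 4 by 2, so the Singleton bound is violated and no linear [7, 4, 6]_5 code can exist. In particular it is not MDS (MDS requires d = n − k + 1 exactly).
Description: the claimed parameters are [7, 4, 6]_5; such a code would be impossible (violates the Singleton bound).


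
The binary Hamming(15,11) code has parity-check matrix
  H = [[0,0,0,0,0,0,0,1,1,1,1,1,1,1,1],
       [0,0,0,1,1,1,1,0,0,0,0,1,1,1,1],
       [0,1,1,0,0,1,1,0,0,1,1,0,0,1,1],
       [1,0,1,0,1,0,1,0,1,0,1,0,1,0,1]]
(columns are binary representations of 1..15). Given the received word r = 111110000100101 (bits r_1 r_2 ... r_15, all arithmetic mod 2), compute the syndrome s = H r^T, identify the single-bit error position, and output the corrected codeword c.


s = (1, 0, 0, 1)^T, error position = 9, corrected codeword c = 111110001100101

Compute s = H r^T mod 2 one row at a time:
  s_1 = 0 + 0 + 1 + 0 + 0 + 1 + 0 + 1 = 3 ≡ 1 (mod 2).
  s_2 = 1 + 1 + 0 + 0 + 0 + 1 + 0 + 1 = 4 ≡ 0 (mod 2).
  s_3 = 1 + 1 + 0 + 0 + 1 + 0 + 0 + 1 = 4 ≡ 0 (mod 2).
  s_4 = 1 + 1 + 1 + 0 + 0 + 0 + 1 + 1 = 5 ≡ 1 (mod 2).
s = (1, 0, 0, 1)^T — this equals column 9 of H (binary 1001), so error is at position 9.
Correct: flip bit 9 of r = 111110000100101 to get c = 111110001100101.


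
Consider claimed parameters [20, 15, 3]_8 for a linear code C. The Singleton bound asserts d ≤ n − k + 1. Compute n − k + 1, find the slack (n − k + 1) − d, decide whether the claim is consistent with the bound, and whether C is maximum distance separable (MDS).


Singleton RHS = n − k + 1 = 6, slack = 3, bound satisfied, not MDS.

Singleton bound: d ≤ n − k + 1.
Here n = 20, k = 15, so n − k + 1 = 6.
Given d = 3, check d ≤ 6: YES.
Slack = (n − k + 1) − d = 3.
The code is NOT MDS (slack = 3 > 0).
Description: the claimed parameters are [20, 15, 3]_8; such a code would be non-MDS.


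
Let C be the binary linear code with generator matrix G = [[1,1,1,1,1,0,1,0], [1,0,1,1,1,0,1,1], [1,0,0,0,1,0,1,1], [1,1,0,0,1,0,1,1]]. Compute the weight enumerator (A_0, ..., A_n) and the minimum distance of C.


Weight distribution: A_0 = 1, A_1 = 2, A_2 = 2, A_3 = 3, A_4 = 3, A_5 = 2, A_6 = 2, A_7 = 1. Minimum distance d = 1.

Enumerate all 2^4 = 16 messages m ∈ F_2^4.
For each, compute codeword c = mG in F_2^8, then tally its weight.
  m = 0000 → c = 00000000, weight = 0.
  m = 1000 → c = 11111010, weight = 6.
  m = 0100 → c = 10111011, weight = 6.
  m = 1100 → c = 01000001, weight = 2.
  m = 0010 → c = 10001011, weight = 4.
  m = 1010 → c = 01110001, weight = 4.
  m = 0110 → c = 00110000, weight = 2.
  m = 1110 → c = 11001010, weight = 4.
  m = 0001 → c = 11001011, weight = 5.
  m = 1001 → c = 00110001, weight = 3.
  m = 0101 → c = 01110000, weight = 3.
  m = 1101 → c = 10001010, weight = 3.
  m = 0011 → c = 01000000, weight = 1.
  m = 1011 → c = 10111010, weight = 5.
  m = 0111 → c = 11111011, weight = 7.
  m = 1111 → c = 00000001, weight = 1.
Tally weights:
  weight 0: 1 codewords.
  weight 1: 2 codewords.
  weight 2: 2 codewords.
  weight 3: 3 codewords.
  weight 4: 3 codewords.
  weight 5: 2 codewords.
  weight 6: 2 codewords.
  weight 7: 1 codewords.
Minimum distance d = smallest w > 0 with A_w > 0 = 1.
Sanity: Σ A_w = 16 = 2^4 = 16 ✓.


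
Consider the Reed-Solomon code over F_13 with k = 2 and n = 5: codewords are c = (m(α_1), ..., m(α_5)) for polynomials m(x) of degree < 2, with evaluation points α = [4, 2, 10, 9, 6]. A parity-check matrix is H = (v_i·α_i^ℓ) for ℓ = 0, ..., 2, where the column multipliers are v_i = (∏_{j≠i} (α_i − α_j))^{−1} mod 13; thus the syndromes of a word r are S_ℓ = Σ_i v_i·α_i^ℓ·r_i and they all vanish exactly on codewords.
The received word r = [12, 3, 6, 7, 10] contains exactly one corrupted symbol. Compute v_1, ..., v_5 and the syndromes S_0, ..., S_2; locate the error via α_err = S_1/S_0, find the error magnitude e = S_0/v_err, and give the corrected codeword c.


S = (9, 5, 10), error at position 2, error magnitude e = 2, c = [12, 1, 6, 7, 10].

Step 1: column multipliers v_i = (∏_{j≠i}(α_i − α_j))^{−1} mod 13.
  i = 1 (α = 4): (4−2)(4−10)(4−9)(4−6) = 2·(−6)·(−5)·(−2) = −120 ≡ 10, so v_1 = 10^{−1} = 4 (mod 13).
  i = 2 (α = 2): (2−4)(2−10)(2−9)(2−6) = (−2)·(−8)·(−7)·(−4) = 448 ≡ 6, so v_2 = 6^{−1} = 11 (mod 13).
  i = 3 (α = 10): (10−4)(10−2)(10−9)(10−6) = 6·8·1·4 = 192 ≡ 10, so v_3 = 10^{−1} = 4 (mod 13).
  i = 4 (α = 9): (9−4)(9−2)(9−10)(9−6) = 5·7·(−1)·3 = −105 ≡ 12, so v_4 = 12^{−1} = 12 (mod 13).
  i = 5 (α = 6): (6−4)(6−2)(6−10)(6−9) = 2·4·(−4)·(−3) = 96 ≡ 5, so v_5 = 5^{−1} = 8 (mod 13).
  v = [4, 11, 4, 12, 8].
Step 2: syndromes of r = [12, 3, 6, 7, 10] (all sums mod 13).
  S_0 = Σ v_i r_i = 4·12 + 11·3 + 4·6 + 12·7 + 8·10 = 269 ≡ 9.
  S_1 = Σ v_i α_i r_i = 4·4·12 + 11·2·3 + 4·10·6 + 12·9·7 + 8·6·10 = 1734 ≡ 5.
  α_i^2 mod 13 = [3, 4, 9, 3, 10].
  S_2 = Σ v_i α_i^2 r_i = 4·3·12 + 11·4·3 + 4·9·6 + 12·3·7 + 8·10·10 = 1544 ≡ 10.
  S = (9, 5, 10) ≠ 0, so r is not a codeword (an error is present).
Step 3: locate the error. For a single error e at position i, S_ℓ = v_i·e·α_i^ℓ, so α_err = S_1/S_0.
  S_0^{−1} = 9^{−1} = 3 (mod 13), so α_err = 5·3 = 15 ≡ 2 = α_2. Error position i = 2.
  Consistency check: S_2/S_1 = 10·8 = 80 ≡ 2 = α_err ✓ (single-error assumption holds).
Step 4: error magnitude e = S_0/v_2 = S_0·∏_{j≠2}(α_2 − α_j) = 9·6 = 54 ≡ 2 (mod 13).
Step 5: correct position 2: c_2 = r_2 − e = 3 − 2 ≡ 1 (mod 13). Hence c = [12, 1, 6, 7, 10].
  Check: interpolating c through the α_i gives m(x) = 3 + 12·x (degree < 2) with m(α_i) = c_i for every i, so c is indeed a codeword.


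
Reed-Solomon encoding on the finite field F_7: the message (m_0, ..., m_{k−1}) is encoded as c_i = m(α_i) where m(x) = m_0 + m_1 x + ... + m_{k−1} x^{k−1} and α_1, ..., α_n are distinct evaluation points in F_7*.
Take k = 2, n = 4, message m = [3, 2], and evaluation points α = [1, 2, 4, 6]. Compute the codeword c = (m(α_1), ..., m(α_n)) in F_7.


c = [5, 0, 4, 1]

Message polynomial: m(x) = 3 + 2·x (mod 7).
For each evaluation point α_i, compute m(α_i) mod 7:
  α_1 = 1: Horner steps 2 → 5, so m(1) = 5.
  α_2 = 2: Horner steps 2 → 0, so m(2) = 0.
  α_3 = 4: Horner steps 2 → 4, so m(4) = 4.
  α_4 = 6: Horner steps 2 → 1, so m(6) = 1.
Codeword c = [5, 0, 4, 1] ∈ F_7^4.


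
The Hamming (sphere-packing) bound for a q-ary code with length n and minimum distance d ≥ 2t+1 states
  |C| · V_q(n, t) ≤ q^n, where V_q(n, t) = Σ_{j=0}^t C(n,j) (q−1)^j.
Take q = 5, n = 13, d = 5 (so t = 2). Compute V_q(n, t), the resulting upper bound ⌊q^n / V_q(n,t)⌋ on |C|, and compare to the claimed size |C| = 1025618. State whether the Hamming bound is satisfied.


V_q(n, t) = 1301, q^n = 1220703125, Hamming bound = 938280, |C| = 1025618 > bound (violated).

Step 1: Compute V_q(n, t) = Σ_{j=0}^2 C(n, j) (q−1)^j.
  j = 0: C(13,0)·(4)^0 = 1·1 = 1.
  j = 1: C(13,1)·(4)^1 = 13·4 = 52.
  j = 2: C(13,2)·(4)^2 = 78·16 = 1248.
  V_q(n, t) = 1 + 52 + 1248 = 1301.
Step 2: q^n = 5^13 = 1220703125.
Step 3: Hamming bound ⌊q^n / V_q(n,t)⌋ = ⌊1220703125/1301⌋ = 938280.
Step 4: Compare |C| = 1025618 to 938280: violated.
The claimed |C| lies above the Hamming bound, so no 5-ary code of length 13 with d ≥ 5 can have 1025618 codewords.


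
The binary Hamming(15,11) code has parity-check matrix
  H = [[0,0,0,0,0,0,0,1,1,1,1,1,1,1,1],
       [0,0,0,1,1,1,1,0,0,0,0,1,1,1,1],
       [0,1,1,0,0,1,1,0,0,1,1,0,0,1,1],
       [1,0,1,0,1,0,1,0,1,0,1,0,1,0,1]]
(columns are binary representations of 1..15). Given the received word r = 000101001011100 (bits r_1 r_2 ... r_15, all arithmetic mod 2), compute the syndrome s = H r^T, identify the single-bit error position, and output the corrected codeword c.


s = (0, 0, 0, 1)^T, error position = 1, corrected codeword c = 100101001011100

Compute s = H r^T mod 2 one row at a time:
  s_1 = 0 + 1 + 0 + 1 + 1 + 1 + 0 + 0 = 4 ≡ 0 (mod 2).
  s_2 = 1 + 0 + 1 + 0 + 1 + 1 + 0 + 0 = 4 ≡ 0 (mod 2).
  s_3 = 0 + 0 + 1 + 0 + 0 + 1 + 0 + 0 = 2 ≡ 0 (mod 2).
  s_4 = 0 + 0 + 0 + 0 + 1 + 1 + 1 + 0 = 3 ≡ 1 (mod 2).
s = (0, 0, 0, 1)^T — this equals column 1 of H (binary 0001), so error is at position 1.
Correct: flip bit 1 of r = 000101001011100 to get c = 100101001011100.


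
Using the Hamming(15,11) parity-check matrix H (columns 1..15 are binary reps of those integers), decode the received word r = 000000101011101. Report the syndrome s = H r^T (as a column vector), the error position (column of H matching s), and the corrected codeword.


s = (1, 0, 1, 1)^T, error position = 11, corrected codeword c = 000000101001101

Compute s = H r^T mod 2 one row at a time:
  s_1 = 0 + 1 + 0 + 1 + 1 + 1 + 0 + 1 = 5 ≡ 1 (mod 2).
  s_2 = 0 + 0 + 0 + 1 + 1 + 1 + 0 + 1 = 4 ≡ 0 (mod 2).
  s_3 = 0 + 0 + 0 + 1 + 0 + 1 + 0 + 1 = 3 ≡ 1 (mod 2).
  s_4 = 0 + 0 + 0 + 1 + 1 + 1 + 1 + 1 = 5 ≡ 1 (mod 2).
s = (1, 0, 1, 1)^T — this equals column 11 of H (binary 1011), so error is at position 11.
Correct: flip bit 11 of r = 000000101011101 to get c = 000000101001101.


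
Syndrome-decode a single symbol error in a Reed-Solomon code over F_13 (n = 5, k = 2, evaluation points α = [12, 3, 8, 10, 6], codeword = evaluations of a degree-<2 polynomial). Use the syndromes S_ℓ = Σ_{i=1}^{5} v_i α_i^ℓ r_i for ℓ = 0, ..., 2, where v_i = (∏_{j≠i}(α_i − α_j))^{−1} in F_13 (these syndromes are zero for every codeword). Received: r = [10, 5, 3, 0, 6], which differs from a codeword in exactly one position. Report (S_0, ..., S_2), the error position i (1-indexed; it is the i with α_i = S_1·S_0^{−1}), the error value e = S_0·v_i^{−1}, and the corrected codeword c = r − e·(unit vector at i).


S = (3, 9, 1), error at position 2, error magnitude e = 1, c = [10, 4, 3, 0, 6].

Step 1: column multipliers v_i = (∏_{j≠i}(α_i − α_j))^{−1} mod 13.
  i = 1 (α = 12): (12−3)(12−8)(12−10)(12−6) = 9·4·2·6 = 432 ≡ 3, so v_1 = 3^{−1} = 9 (mod 13).
  i = 2 (α = 3): (3−12)(3−8)(3−10)(3−6) = (−9)·(−5)·(−7)·(−3) = 945 ≡ 9, so v_2 = 9^{−1} = 3 (mod 13).
  i = 3 (α = 8): (8−12)(8−3)(8−10)(8−6) = (−4)·5·(−2)·2 = 80 ≡ 2, so v_3 = 2^{−1} = 7 (mod 13).
  i = 4 (α = 10): (10−12)(10−3)(10−8)(10−6) = (−2)·7·2·4 = −112 ≡ 5, so v_4 = 5^{−1} = 8 (mod 13).
  i = 5 (α = 6): (6−12)(6−3)(6−8)(6−10) = (−6)·3·(−2)·(−4) = −144 ≡ 12, so v_5 = 12^{−1} = 12 (mod 13).
  v = [9, 3, 7, 8, 12].
Step 2: syndromes of r = [10, 5, 3, 0, 6] (all sums mod 13).
  S_0 = Σ v_i r_i = 9·10 + 3·5 + 7·3 + 8·0 + 12·6 = 198 ≡ 3.
  S_1 = Σ v_i α_i r_i = 9·12·10 + 3·3·5 + 7·8·3 + 8·10·0 + 12·6·6 = 1725 ≡ 9.
  α_i^2 mod 13 = [1, 9, 12, 9, 10].
  S_2 = Σ v_i α_i^2 r_i = 9·1·10 + 3·9·5 + 7·12·3 + 8·9·0 + 12·10·6 = 1197 ≡ 1.
  S = (3, 9, 1) ≠ 0, so r is not a codeword (an error is present).
Step 3: locate the error. For a single error e at position i, S_ℓ = v_i·e·α_i^ℓ, so α_err = S_1/S_0.
  S_0^{−1} = 3^{−1} = 9 (mod 13), so α_err = 9·9 = 81 ≡ 3 = α_2. Error position i = 2.
  Consistency check: S_2/S_1 = 1·3 = 3 ≡ 3 = α_err ✓ (single-error assumption holds).
Step 4: error magnitude e = S_0/v_2 = S_0·∏_{j≠2}(α_2 − α_j) = 3·9 = 27 ≡ 1 (mod 13).
Step 5: correct position 2: c_2 = r_2 − e = 5 − 1 ≡ 4 (mod 13). Hence c = [10, 4, 3, 0, 6].
  Check: interpolating c through the α_i gives m(x) = 2 + 5·x (degree < 2) with m(α_i) = c_i for every i, so c is indeed a codeword.


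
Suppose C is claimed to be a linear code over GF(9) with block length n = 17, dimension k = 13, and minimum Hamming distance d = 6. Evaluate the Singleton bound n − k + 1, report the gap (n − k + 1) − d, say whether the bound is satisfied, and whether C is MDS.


Singleton RHS = n − k + 1 = 5, slack = -1, bound violated (no such code; not MDS).

Singleton bound: d ≤ n − k + 1.
Here n = 17, k = 13, so n − k + 1 = 5.
Given d = 6, check d ≤ 5: NO.
Slack = (n − k + 1) − d = -1.
The slack is negative: d = 6 exceeds n − k + 1 = 5 by 1, so the Singleton bound is violated and no linear [17, 13, 6]_9 code can exist. In particular it is not MDS (MDS requires d = n − k + 1 exactly).
Description: the claimed parameters are [17, 13, 6]_9; such a code would be impossible (violates the Singleton bound).


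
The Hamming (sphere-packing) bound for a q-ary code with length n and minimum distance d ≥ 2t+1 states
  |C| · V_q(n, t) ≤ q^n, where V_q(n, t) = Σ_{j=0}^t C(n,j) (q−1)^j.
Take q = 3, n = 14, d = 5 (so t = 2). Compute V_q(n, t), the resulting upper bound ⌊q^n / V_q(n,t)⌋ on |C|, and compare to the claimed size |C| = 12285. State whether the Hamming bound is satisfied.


V_q(n, t) = 393, q^n = 4782969, Hamming bound = 12170, |C| = 12285 > bound (violated).

Step 1: Compute V_q(n, t) = Σ_{j=0}^2 C(n, j) (q−1)^j.
  j = 0: C(14,0)·(2)^0 = 1·1 = 1.
  j = 1: C(14,1)·(2)^1 = 14·2 = 28.
  j = 2: C(14,2)·(2)^2 = 91·4 = 364.
  V_q(n, t) = 1 + 28 + 364 = 393.
Step 2: q^n = 3^14 = 4782969.
Step 3: Hamming bound ⌊q^n / V_q(n,t)⌋ = ⌊4782969/393⌋ = 12170.
Step 4: Compare |C| = 12285 to 12170: violated.
The claimed |C| lies above the Hamming bound, so no 3-ary code of length 14 with d ≥ 5 can have 12285 codewords.


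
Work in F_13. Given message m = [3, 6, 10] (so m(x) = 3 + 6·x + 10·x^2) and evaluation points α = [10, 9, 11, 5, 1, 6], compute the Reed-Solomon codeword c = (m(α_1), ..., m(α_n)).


c = [10, 9, 5, 10, 6, 9]

Message polynomial: m(x) = 3 + 6·x + 10·x^2 (mod 13).
For each evaluation point α_i, compute m(α_i) mod 13:
  α_1 = 10: Horner steps 10 → 2 → 10, so m(10) = 10.
  α_2 = 9: Horner steps 10 → 5 → 9, so m(9) = 9.
  α_3 = 11: Horner steps 10 → 12 → 5, so m(11) = 5.
  α_4 = 5: Horner steps 10 → 4 → 10, so m(5) = 10.
  α_5 = 1: Horner steps 10 → 3 → 6, so m(1) = 6.
  α_6 = 6: Horner steps 10 → 1 → 9, so m(6) = 9.
Codeword c = [10, 9, 5, 10, 6, 9] ∈ F_13^6.


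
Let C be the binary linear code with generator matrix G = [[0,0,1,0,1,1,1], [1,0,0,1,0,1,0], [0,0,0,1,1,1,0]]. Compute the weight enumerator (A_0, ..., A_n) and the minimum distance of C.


Weight distribution: A_0 = 1, A_2 = 1, A_3 = 3, A_4 = 2, A_5 = 1. Minimum distance d = 2.

Enumerate all 2^3 = 8 messages m ∈ F_2^3.
For each, compute codeword c = mG in F_2^7, then tally its weight.
  m = 000 → c = 0000000, weight = 0.
  m = 100 → c = 0010111, weight = 4.
  m = 010 → c = 1001010, weight = 3.
  m = 110 → c = 1011101, weight = 5.
  m = 001 → c = 0001110, weight = 3.
  m = 101 → c = 0011001, weight = 3.
  m = 011 → c = 1000100, weight = 2.
  m = 111 → c = 1010011, weight = 4.
Tally weights:
  weight 0: 1 codewords.
  weight 2: 1 codewords.
  weight 3: 3 codewords.
  weight 4: 2 codewords.
  weight 5: 1 codewords.
Minimum distance d = smallest w > 0 with A_w > 0 = 2.
Sanity: Σ A_w = 8 = 2^3 = 8 ✓.


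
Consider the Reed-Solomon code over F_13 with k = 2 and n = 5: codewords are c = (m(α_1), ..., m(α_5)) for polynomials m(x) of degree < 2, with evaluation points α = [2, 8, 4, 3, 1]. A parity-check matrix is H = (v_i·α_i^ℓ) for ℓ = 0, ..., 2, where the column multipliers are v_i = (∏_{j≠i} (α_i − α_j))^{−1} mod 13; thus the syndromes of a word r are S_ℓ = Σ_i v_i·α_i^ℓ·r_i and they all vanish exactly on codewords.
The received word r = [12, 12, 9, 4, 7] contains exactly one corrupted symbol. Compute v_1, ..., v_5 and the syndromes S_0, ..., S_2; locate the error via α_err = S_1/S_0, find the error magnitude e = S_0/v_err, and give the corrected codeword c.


S = (6, 9, 7), error at position 2, error magnitude e = 9, c = [12, 3, 9, 4, 7].

Step 1: column multipliers v_i = (∏_{j≠i}(α_i − α_j))^{−1} mod 13.
  i = 1 (α = 2): (2−8)(2−4)(2−3)(2−1) = (−6)·(−2)·(−1)·1 = −12 ≡ 1, so v_1 = 1^{−1} = 1 (mod 13).
  i = 2 (α = 8): (8−2)(8−4)(8−3)(8−1) = 6·4·5·7 = 840 ≡ 8, so v_2 = 8^{−1} = 5 (mod 13).
  i = 3 (α = 4): (4−2)(4−8)(4−3)(4−1) = 2·(−4)·1·3 = −24 ≡ 2, so v_3 = 2^{−1} = 7 (mod 13).
  i = 4 (α = 3): (3−2)(3−8)(3−4)(3−1) = 1·(−5)·(−1)·2 = 10 ≡ 10, so v_4 = 10^{−1} = 4 (mod 13).
  i = 5 (α = 1): (1−2)(1−8)(1−4)(1−3) = (−1)·(−7)·(−3)·(−2) = 42 ≡ 3, so v_5 = 3^{−1} = 9 (mod 13).
  v = [1, 5, 7, 4, 9].
Step 2: syndromes of r = [12, 12, 9, 4, 7] (all sums mod 13).
  S_0 = Σ v_i r_i = 1·12 + 5·12 + 7·9 + 4·4 + 9·7 = 214 ≡ 6.
  S_1 = Σ v_i α_i r_i = 1·2·12 + 5·8·12 + 7·4·9 + 4·3·4 + 9·1·7 = 867 ≡ 9.
  α_i^2 mod 13 = [4, 12, 3, 9, 1].
  S_2 = Σ v_i α_i^2 r_i = 1·4·12 + 5·12·12 + 7·3·9 + 4·9·4 + 9·1·7 = 1164 ≡ 7.
  S = (6, 9, 7) ≠ 0, so r is not a codeword (an error is present).
Step 3: locate the error. For a single error e at position i, S_ℓ = v_i·e·α_i^ℓ, so α_err = S_1/S_0.
  S_0^{−1} = 6^{−1} = 11 (mod 13), so α_err = 9·11 = 99 ≡ 8 = α_2. Error position i = 2.
  Consistency check: S_2/S_1 = 7·3 = 21 ≡ 8 = α_err ✓ (single-error assumption holds).
Step 4: error magnitude e = S_0/v_2 = S_0·∏_{j≠2}(α_2 − α_j) = 6·8 = 48 ≡ 9 (mod 13).
Step 5: correct position 2: c_2 = r_2 − e = 12 − 9 ≡ 3 (mod 13). Hence c = [12, 3, 9, 4, 7].
  Check: interpolating c through the α_i gives m(x) = 2 + 5·x (degree < 2) with m(α_i) = c_i for every i, so c is indeed a codeword.


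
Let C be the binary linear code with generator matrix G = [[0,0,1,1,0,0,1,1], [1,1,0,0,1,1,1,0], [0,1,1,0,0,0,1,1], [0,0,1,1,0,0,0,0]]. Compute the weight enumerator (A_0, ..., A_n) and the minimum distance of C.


Weight distribution: A_0 = 1, A_2 = 4, A_4 = 3, A_5 = 6, A_7 = 2. Minimum distance d = 2.

Enumerate all 2^4 = 16 messages m ∈ F_2^4.
For each, compute codeword c = mG in F_2^8, then tally its weight.
  m = 0000 → c = 00000000, weight = 0.
  m = 1000 → c = 00110011, weight = 4.
  m = 0100 → c = 11001110, weight = 5.
  m = 1100 → c = 11111101, weight = 7.
  m = 0010 → c = 01100011, weight = 4.
  m = 1010 → c = 01010000, weight = 2.
  m = 0110 → c = 10101101, weight = 5.
  m = 1110 → c = 10011110, weight = 5.
  m = 0001 → c = 00110000, weight = 2.
  m = 1001 → c = 00000011, weight = 2.
  m = 0101 → c = 11111110, weight = 7.
  m = 1101 → c = 11001101, weight = 5.
  m = 0011 → c = 01010011, weight = 4.
  m = 1011 → c = 01100000, weight = 2.
  m = 0111 → c = 10011101, weight = 5.
  m = 1111 → c = 10101110, weight = 5.
Tally weights:
  weight 0: 1 codewords.
  weight 2: 4 codewords.
  weight 4: 3 codewords.
  weight 5: 6 codewords.
  weight 7: 2 codewords.
Minimum distance d = smallest w > 0 with A_w > 0 = 2.
Sanity: Σ A_w = 16 = 2^4 = 16 ✓.


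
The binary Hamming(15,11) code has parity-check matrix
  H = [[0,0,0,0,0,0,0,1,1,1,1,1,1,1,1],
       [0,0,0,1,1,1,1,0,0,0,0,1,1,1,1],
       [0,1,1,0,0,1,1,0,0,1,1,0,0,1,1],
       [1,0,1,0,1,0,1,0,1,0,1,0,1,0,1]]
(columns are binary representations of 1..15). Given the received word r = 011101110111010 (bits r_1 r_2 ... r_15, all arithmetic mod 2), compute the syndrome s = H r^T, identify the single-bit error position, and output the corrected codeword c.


s = (1, 1, 1, 1)^T, error position = 15, corrected codeword c = 011101110111011

Compute s = H r^T mod 2 one row at a time:
  s_1 = 1 + 0 + 1 + 1 + 1 + 0 + 1 + 0 = 5 ≡ 1 (mod 2).
  s_2 = 1 + 0 + 1 + 1 + 1 + 0 + 1 + 0 = 5 ≡ 1 (mod 2).
  s_3 = 1 + 1 + 1 + 1 + 1 + 1 + 1 + 0 = 7 ≡ 1 (mod 2).
  s_4 = 0 + 1 + 0 + 1 + 0 + 1 + 0 + 0 = 3 ≡ 1 (mod 2).
s = (1, 1, 1, 1)^T — this equals column 15 of H (binary 1111), so error is at position 15.
Correct: flip bit 15 of r = 011101110111010 to get c = 011101110111011.


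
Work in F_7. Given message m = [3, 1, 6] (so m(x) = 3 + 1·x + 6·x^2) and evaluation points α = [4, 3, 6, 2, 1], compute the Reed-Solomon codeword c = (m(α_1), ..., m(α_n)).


c = [5, 4, 1, 1, 3]

Message polynomial: m(x) = 3 + 1·x + 6·x^2 (mod 7).
For each evaluation point α_i, compute m(α_i) mod 7:
  α_1 = 4: Horner steps 6 → 4 → 5, so m(4) = 5.
  α_2 = 3: Horner steps 6 → 5 → 4, so m(3) = 4.
  α_3 = 6: Horner steps 6 → 2 → 1, so m(6) = 1.
  α_4 = 2: Horner steps 6 → 6 → 1, so m(2) = 1.
  α_5 = 1: Horner steps 6 → 0 → 3, so m(1) = 3.
Codeword c = [5, 4, 1, 1, 3] ∈ F_7^5.


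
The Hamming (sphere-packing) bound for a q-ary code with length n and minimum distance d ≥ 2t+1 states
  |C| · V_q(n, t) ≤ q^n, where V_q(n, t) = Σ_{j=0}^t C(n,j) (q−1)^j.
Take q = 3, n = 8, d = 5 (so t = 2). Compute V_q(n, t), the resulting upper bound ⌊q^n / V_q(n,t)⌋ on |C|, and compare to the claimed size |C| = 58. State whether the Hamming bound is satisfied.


V_q(n, t) = 129, q^n = 6561, Hamming bound = 50, |C| = 58 > bound (violated).

Step 1: Compute V_q(n, t) = Σ_{j=0}^2 C(n, j) (q−1)^j.
  j = 0: C(8,0)·(2)^0 = 1·1 = 1.
  j = 1: C(8,1)·(2)^1 = 8·2 = 16.
  j = 2: C(8,2)·(2)^2 = 28·4 = 112.
  V_q(n, t) = 1 + 16 + 112 = 129.
Step 2: q^n = 3^8 = 6561.
Step 3: Hamming bound ⌊q^n / V_q(n,t)⌋ = ⌊6561/129⌋ = 50.
Step 4: Compare |C| = 58 to 50: violated.
The claimed |C| lies above the Hamming bound, so no 3-ary code of length 8 with d ≥ 5 can have 58 codewords.


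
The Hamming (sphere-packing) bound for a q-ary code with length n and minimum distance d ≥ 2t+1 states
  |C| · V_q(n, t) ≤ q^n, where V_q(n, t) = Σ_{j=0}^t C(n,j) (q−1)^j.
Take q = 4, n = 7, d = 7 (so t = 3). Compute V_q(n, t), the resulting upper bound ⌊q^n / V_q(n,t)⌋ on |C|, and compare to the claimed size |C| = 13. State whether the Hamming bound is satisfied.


V_q(n, t) = 1156, q^n = 16384, Hamming bound = 14, |C| = 13 ≤ bound (satisfied).

Step 1: Compute V_q(n, t) = Σ_{j=0}^3 C(n, j) (q−1)^j.
  j = 0: C(7,0)·(3)^0 = 1·1 = 1.
  j = 1: C(7,1)·(3)^1 = 7·3 = 21.
  j = 2: C(7,2)·(3)^2 = 21·9 = 189.
  j = 3: C(7,3)·(3)^3 = 35·27 = 945.
  V_q(n, t) = 1 + 21 + 189 + 945 = 1156.
Step 2: q^n = 4^7 = 16384.
Step 3: Hamming bound ⌊q^n / V_q(n,t)⌋ = ⌊16384/1156⌋ = 14.
Step 4: Compare |C| = 13 to 14: satisfied.
The claimed |C| lies below the Hamming bound.


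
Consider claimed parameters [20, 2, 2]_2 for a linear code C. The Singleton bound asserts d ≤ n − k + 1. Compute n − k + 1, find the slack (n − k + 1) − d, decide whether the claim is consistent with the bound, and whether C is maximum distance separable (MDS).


Singleton RHS = n − k + 1 = 19, slack = 17, bound satisfied, not MDS.

Singleton bound: d ≤ n − k + 1.
Here n = 20, k = 2, so n − k + 1 = 19.
Given d = 2, check d ≤ 19: YES.
Slack = (n − k + 1) − d = 17.
The code is NOT MDS (slack = 17 > 0).
Description: the claimed parameters are [20, 2, 2]_2; such a code would be non-MDS.


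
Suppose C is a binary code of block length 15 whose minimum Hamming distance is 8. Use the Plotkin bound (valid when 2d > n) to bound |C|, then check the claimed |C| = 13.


Plotkin bound M ≤ 16; given |C| = 13 ≤ bound (satisfied).

Check applicability: 2d = 16, n = 15.
2d − n = 1 > 0, so Plotkin applies.
Compute d/(2d−n) = 8/1 ≈ 8.0000.
⌊d/(2d−n)⌋ = 8.
Plotkin bound: M ≤ 2·8 = 16.
Given |C| = 13, check: satisfied.
This |C| is below the Plotkin bound.


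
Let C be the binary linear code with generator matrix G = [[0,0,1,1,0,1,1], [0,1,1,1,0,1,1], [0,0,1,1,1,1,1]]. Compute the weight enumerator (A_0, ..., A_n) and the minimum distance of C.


Weight distribution: A_0 = 1, A_1 = 2, A_2 = 1, A_4 = 1, A_5 = 2, A_6 = 1. Minimum distance d = 1.

Enumerate all 2^3 = 8 messages m ∈ F_2^3.
For each, compute codeword c = mG in F_2^7, then tally its weight.
  m = 000 → c = 0000000, weight = 0.
  m = 100 → c = 0011011, weight = 4.
  m = 010 → c = 0111011, weight = 5.
  m = 110 → c = 0100000, weight = 1.
  m = 001 → c = 0011111, weight = 5.
  m = 101 → c = 0000100, weight = 1.
  m = 011 → c = 0100100, weight = 2.
  m = 111 → c = 0111111, weight = 6.
Tally weights:
  weight 0: 1 codewords.
  weight 1: 2 codewords.
  weight 2: 1 codewords.
  weight 4: 1 codewords.
  weight 5: 2 codewords.
  weight 6: 1 codewords.
Minimum distance d = smallest w > 0 with A_w > 0 = 1.
Sanity: Σ A_w = 8 = 2^3 = 8 ✓.


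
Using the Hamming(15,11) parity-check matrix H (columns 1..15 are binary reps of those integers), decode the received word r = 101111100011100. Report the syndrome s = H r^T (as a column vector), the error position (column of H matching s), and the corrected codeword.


s = (1, 0, 0, 0)^T, error position = 8, corrected codeword c = 101111110011100

Compute s = H r^T mod 2 one row at a time:
  s_1 = 0 + 0 + 0 + 1 + 1 + 1 + 0 + 0 = 3 ≡ 1 (mod 2).
  s_2 = 1 + 1 + 1 + 1 + 1 + 1 + 0 + 0 = 6 ≡ 0 (mod 2).
  s_3 = 0 + 1 + 1 + 1 + 0 + 1 + 0 + 0 = 4 ≡ 0 (mod 2).
  s_4 = 1 + 1 + 1 + 1 + 0 + 1 + 1 + 0 = 6 ≡ 0 (mod 2).
s = (1, 0, 0, 0)^T — this equals column 8 of H (binary 1000), so error is at position 8.
Correct: flip bit 8 of r = 101111100011100 to get c = 101111110011100.


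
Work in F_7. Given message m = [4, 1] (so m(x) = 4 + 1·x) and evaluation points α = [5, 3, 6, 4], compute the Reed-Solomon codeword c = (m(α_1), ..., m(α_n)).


c = [2, 0, 3, 1]

Message polynomial: m(x) = 4 + 1·x (mod 7).
For each evaluation point α_i, compute m(α_i) mod 7:
  α_1 = 5: Horner steps 1 → 2, so m(5) = 2.
  α_2 = 3: Horner steps 1 → 0, so m(3) = 0.
  α_3 = 6: Horner steps 1 → 3, so m(6) = 3.
  α_4 = 4: Horner steps 1 → 1, so m(4) = 1.
Codeword c = [2, 0, 3, 1] ∈ F_7^4.


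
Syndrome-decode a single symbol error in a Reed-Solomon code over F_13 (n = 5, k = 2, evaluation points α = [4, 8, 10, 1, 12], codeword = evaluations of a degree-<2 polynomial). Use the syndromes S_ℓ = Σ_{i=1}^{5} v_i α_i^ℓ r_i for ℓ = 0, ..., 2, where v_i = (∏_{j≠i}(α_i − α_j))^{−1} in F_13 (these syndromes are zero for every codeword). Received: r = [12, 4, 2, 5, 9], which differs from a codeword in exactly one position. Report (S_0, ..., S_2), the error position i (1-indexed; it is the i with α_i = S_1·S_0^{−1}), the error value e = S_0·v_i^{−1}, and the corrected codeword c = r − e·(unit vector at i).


S = (3, 4, 1), error at position 3, error magnitude e = 2, c = [12, 4, 0, 5, 9].

Step 1: column multipliers v_i = (∏_{j≠i}(α_i − α_j))^{−1} mod 13.
  i = 1 (α = 4): (4−8)(4−10)(4−1)(4−12) = (−4)·(−6)·3·(−8) = −576 ≡ 9, so v_1 = 9^{−1} = 3 (mod 13).
  i = 2 (α = 8): (8−4)(8−10)(8−1)(8−12) = 4·(−2)·7·(−4) = 224 ≡ 3, so v_2 = 3^{−1} = 9 (mod 13).
  i = 3 (α = 10): (10−4)(10−8)(10−1)(10−12) = 6·2·9·(−2) = −216 ≡ 5, so v_3 = 5^{−1} = 8 (mod 13).
  i = 4 (α = 1): (1−4)(1−8)(1−10)(1−12) = (−3)·(−7)·(−9)·(−11) = 2079 ≡ 12, so v_4 = 12^{−1} = 12 (mod 13).
  i = 5 (α = 12): (12−4)(12−8)(12−10)(12−1) = 8·4·2·11 = 704 ≡ 2, so v_5 = 2^{−1} = 7 (mod 13).
  v = [3, 9, 8, 12, 7].
Step 2: syndromes of r = [12, 4, 2, 5, 9] (all sums mod 13).
  S_0 = Σ v_i r_i = 3·12 + 9·4 + 8·2 + 12·5 + 7·9 = 211 ≡ 3.
  S_1 = Σ v_i α_i r_i = 3·4·12 + 9·8·4 + 8·10·2 + 12·1·5 + 7·12·9 = 1408 ≡ 4.
  α_i^2 mod 13 = [3, 12, 9, 1, 1].
  S_2 = Σ v_i α_i^2 r_i = 3·3·12 + 9·12·4 + 8·9·2 + 12·1·5 + 7·1·9 = 807 ≡ 1.
  S = (3, 4, 1) ≠ 0, so r is not a codeword (an error is present).
Step 3: locate the error. For a single error e at position i, S_ℓ = v_i·e·α_i^ℓ, so α_err = S_1/S_0.
  S_0^{−1} = 3^{−1} = 9 (mod 13), so α_err = 4·9 = 36 ≡ 10 = α_3. Error position i = 3.
  Consistency check: S_2/S_1 = 1·10 = 10 ≡ 10 = α_err ✓ (single-error assumption holds).
Step 4: error magnitude e = S_0/v_3 = S_0·∏_{j≠3}(α_3 − α_j) = 3·5 = 15 ≡ 2 (mod 13).
Step 5: correct position 3: c_3 = r_3 − e = 2 − 2 ≡ 0 (mod 13). Hence c = [12, 4, 0, 5, 9].
  Check: interpolating c through the α_i gives m(x) = 7 + 11·x (degree < 2) with m(α_i) = c_i for every i, so c is indeed a codeword.


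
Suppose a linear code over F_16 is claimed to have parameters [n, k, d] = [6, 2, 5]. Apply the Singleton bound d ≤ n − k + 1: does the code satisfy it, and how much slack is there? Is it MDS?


Singleton RHS = n − k + 1 = 5, slack = 0, bound satisfied, MDS.

Singleton bound: d ≤ n − k + 1.
Here n = 6, k = 2, so n − k + 1 = 5.
Given d = 5, check d ≤ 5: YES.
Slack = (n − k + 1) − d = 0.
The code is MDS (slack = 0).
Description: the claimed parameters are [6, 2, 5]_16; such a code would be MDS (meets Singleton bound).


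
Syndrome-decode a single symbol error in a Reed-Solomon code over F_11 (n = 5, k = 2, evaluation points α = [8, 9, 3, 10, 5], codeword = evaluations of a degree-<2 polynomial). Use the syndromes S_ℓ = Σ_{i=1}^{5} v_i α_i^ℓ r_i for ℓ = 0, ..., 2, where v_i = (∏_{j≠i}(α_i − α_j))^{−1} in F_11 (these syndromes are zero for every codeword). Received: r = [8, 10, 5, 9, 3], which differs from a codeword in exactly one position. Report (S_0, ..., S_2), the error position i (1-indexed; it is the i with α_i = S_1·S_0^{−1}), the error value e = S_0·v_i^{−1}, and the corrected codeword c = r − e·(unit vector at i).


S = (1, 8, 9), error at position 1, error magnitude e = 8, c = [0, 10, 5, 9, 3].

Step 1: column multipliers v_i = (∏_{j≠i}(α_i − α_j))^{−1} mod 11.
  i = 1 (α = 8): (8−9)(8−3)(8−10)(8−5) = (−1)·5·(−2)·3 = 30 ≡ 8, so v_1 = 8^{−1} = 7 (mod 11).
  i = 2 (α = 9): (9−8)(9−3)(9−10)(9−5) = 1·6·(−1)·4 = −24 ≡ 9, so v_2 = 9^{−1} = 5 (mod 11).
  i = 3 (α = 3): (3−8)(3−9)(3−10)(3−5) = (−5)·(−6)·(−7)·(−2) = 420 ≡ 2, so v_3 = 2^{−1} = 6 (mod 11).
  i = 4 (α = 10): (10−8)(10−9)(10−3)(10−5) = 2·1·7·5 = 70 ≡ 4, so v_4 = 4^{−1} = 3 (mod 11).
  i = 5 (α = 5): (5−8)(5−9)(5−3)(5−10) = (−3)·(−4)·2·(−5) = −120 ≡ 1, so v_5 = 1^{−1} = 1 (mod 11).
  v = [7, 5, 6, 3, 1].
Step 2: syndromes of r = [8, 10, 5, 9, 3] (all sums mod 11).
  S_0 = Σ v_i r_i = 7·8 + 5·10 + 6·5 + 3·9 + 1·3 = 166 ≡ 1.
  S_1 = Σ v_i α_i r_i = 7·8·8 + 5·9·10 + 6·3·5 + 3·10·9 + 1·5·3 = 1273 ≡ 8.
  α_i^2 mod 11 = [9, 4, 9, 1, 3].
  S_2 = Σ v_i α_i^2 r_i = 7·9·8 + 5·4·10 + 6·9·5 + 3·1·9 + 1·3·3 = 1010 ≡ 9.
  S = (1, 8, 9) ≠ 0, so r is not a codeword (an error is present).
Step 3: locate the error. For a single error e at position i, S_ℓ = v_i·e·α_i^ℓ, so α_err = S_1/S_0.
  S_0^{−1} = 1^{−1} = 1 (mod 11), so α_err = 8·1 = 8 ≡ 8 = α_1. Error position i = 1.
  Consistency check: S_2/S_1 = 9·7 = 63 ≡ 8 = α_err ✓ (single-error assumption holds).
Step 4: error magnitude e = S_0/v_1 = S_0·∏_{j≠1}(α_1 − α_j) = 1·8 = 8 ≡ 8 (mod 11).
Step 5: correct position 1: c_1 = r_1 − e = 8 − 8 ≡ 0 (mod 11). Hence c = [0, 10, 5, 9, 3].
  Check: interpolating c through the α_i gives m(x) = 8 + 10·x (degree < 2) with m(α_i) = c_i for every i, so c is indeed a codeword.
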